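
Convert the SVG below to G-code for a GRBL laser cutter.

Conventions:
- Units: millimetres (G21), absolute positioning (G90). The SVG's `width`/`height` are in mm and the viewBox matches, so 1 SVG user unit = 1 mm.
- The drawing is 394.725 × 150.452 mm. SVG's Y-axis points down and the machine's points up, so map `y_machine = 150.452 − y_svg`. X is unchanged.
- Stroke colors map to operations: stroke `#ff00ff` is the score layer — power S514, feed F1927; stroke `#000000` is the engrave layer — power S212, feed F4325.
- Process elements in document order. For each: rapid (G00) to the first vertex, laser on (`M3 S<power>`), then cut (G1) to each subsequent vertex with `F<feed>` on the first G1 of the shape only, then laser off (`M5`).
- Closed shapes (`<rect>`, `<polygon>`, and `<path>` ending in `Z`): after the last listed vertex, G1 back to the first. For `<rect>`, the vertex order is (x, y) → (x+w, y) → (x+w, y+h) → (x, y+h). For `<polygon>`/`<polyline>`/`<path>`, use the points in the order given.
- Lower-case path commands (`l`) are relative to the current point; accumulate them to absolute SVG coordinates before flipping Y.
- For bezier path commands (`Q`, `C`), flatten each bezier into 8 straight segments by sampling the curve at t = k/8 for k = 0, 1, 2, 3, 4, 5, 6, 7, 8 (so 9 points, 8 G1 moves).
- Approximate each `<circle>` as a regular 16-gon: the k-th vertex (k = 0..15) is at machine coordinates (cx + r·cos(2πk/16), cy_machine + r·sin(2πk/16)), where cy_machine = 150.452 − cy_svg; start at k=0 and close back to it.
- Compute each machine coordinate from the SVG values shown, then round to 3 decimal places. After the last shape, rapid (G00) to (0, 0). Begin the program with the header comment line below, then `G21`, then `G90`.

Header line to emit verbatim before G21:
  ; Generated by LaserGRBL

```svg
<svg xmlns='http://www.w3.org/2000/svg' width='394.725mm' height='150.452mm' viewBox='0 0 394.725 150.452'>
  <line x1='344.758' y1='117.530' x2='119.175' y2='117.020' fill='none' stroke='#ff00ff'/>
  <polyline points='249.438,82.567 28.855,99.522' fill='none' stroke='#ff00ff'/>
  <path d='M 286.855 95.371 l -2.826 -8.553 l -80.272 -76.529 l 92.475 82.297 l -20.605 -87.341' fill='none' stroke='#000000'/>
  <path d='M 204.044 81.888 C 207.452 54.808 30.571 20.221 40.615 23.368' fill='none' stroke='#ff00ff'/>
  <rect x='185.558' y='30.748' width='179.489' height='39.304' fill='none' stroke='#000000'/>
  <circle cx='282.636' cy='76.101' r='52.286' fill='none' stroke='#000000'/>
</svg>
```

Since the viewBox matches the mm dimensions, user units are millimetres directly. The only transform is the Y-flip y_m = 150.452 − y_svg.

Shape 1 is a line segment drawn with `<line>`. Its stroke #ff00ff means score at S514, F1927. After flipping Y the toolpath is (344.758,32.922) → (119.175,33.432).

Shape 2 is a line segment drawn with `<polyline>`. Its stroke #ff00ff means score at S514, F1927. After flipping Y the toolpath is (249.438,67.885) → (28.855,50.930).

Shape 3 is a open polyline drawn with `<path>`. Its stroke #000000 means engrave at S212, F4325. After flipping Y the toolpath is (286.855,55.081) → (284.029,63.634) → (203.757,140.163) → (296.232,57.866) → (275.627,145.207).

Shape 4 is a cubic bezier drawn with `<path>`. Its stroke #ff00ff means score at S514, F1927. After flipping Y the toolpath is (204.044,68.564) → (197.588,78.983) → (178.534,89.575) → (151.183,99.810) → (119.841,109.159) → (88.810,117.091) → (62.393,123.076) → (44.893,126.584) → (40.615,127.084).

Shape 5 is a rectangle drawn with `<rect>`. Its stroke #000000 means engrave at S212, F4325. After flipping Y the toolpath is (185.558,119.704) → (365.047,119.704) → (365.047,80.400) → (185.558,80.400) → (185.558,119.704), returning to the start.

Shape 6 is a circle drawn with `<circle>`. Its stroke #000000 means engrave at S212, F4325. After flipping Y the toolpath is (334.922,74.351) → (330.942,94.360) → (319.608,111.323) → (302.645,122.657) → (282.636,126.637) → (262.627,122.657) → (245.664,111.323) → (234.330,94.360) → (230.350,74.351) → (234.330,54.342) → (245.664,37.379) → (262.627,26.045) → (282.636,22.065) → (302.645,26.045) → (319.608,37.379) → (330.942,54.342) → (334.922,74.351), returning to the start.

; Generated by LaserGRBL
G21
G90
G00 X344.758 Y32.922
M3 S514
G1 X119.175 Y33.432 F1927
M5
G00 X249.438 Y67.885
M3 S514
G1 X28.855 Y50.930 F1927
M5
G00 X286.855 Y55.081
M3 S212
G1 X284.029 Y63.634 F4325
G1 X203.757 Y140.163
G1 X296.232 Y57.866
G1 X275.627 Y145.207
M5
G00 X204.044 Y68.564
M3 S514
G1 X197.588 Y78.983 F1927
G1 X178.534 Y89.575
G1 X151.183 Y99.810
G1 X119.841 Y109.159
G1 X88.810 Y117.091
G1 X62.393 Y123.076
G1 X44.893 Y126.584
G1 X40.615 Y127.084
M5
G00 X185.558 Y119.704
M3 S212
G1 X365.047 Y119.704 F4325
G1 X365.047 Y80.400
G1 X185.558 Y80.400
G1 X185.558 Y119.704
M5
G00 X334.922 Y74.351
M3 S212
G1 X330.942 Y94.360 F4325
G1 X319.608 Y111.323
G1 X302.645 Y122.657
G1 X282.636 Y126.637
G1 X262.627 Y122.657
G1 X245.664 Y111.323
G1 X234.330 Y94.360
G1 X230.350 Y74.351
G1 X234.330 Y54.342
G1 X245.664 Y37.379
G1 X262.627 Y26.045
G1 X282.636 Y22.065
G1 X302.645 Y26.045
G1 X319.608 Y37.379
G1 X330.942 Y54.342
G1 X334.922 Y74.351
M5
G00 X0.000 Y0.000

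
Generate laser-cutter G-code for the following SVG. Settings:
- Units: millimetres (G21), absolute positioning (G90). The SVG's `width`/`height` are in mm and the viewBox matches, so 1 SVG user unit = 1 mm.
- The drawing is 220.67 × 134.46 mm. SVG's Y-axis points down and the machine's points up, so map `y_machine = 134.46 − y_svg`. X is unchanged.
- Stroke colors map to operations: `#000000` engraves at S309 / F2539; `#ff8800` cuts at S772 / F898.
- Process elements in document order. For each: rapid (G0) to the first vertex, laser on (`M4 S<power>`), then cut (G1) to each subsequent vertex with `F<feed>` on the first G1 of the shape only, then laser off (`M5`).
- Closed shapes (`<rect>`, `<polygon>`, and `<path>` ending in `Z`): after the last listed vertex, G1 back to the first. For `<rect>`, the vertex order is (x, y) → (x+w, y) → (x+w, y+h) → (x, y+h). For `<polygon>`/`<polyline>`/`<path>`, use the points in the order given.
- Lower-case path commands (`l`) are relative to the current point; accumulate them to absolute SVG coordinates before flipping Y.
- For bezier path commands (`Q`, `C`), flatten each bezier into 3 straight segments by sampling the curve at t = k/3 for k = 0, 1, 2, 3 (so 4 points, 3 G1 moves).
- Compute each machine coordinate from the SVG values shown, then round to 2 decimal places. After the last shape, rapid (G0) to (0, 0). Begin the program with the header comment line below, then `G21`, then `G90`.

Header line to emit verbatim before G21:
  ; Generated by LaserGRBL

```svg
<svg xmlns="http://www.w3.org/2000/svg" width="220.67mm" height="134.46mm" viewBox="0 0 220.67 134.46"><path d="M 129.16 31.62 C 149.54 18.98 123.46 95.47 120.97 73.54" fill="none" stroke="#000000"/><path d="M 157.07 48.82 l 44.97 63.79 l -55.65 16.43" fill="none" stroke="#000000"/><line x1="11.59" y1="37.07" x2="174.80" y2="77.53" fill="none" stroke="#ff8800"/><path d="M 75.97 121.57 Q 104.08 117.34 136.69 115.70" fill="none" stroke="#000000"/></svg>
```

viewBox `0 0 220.67 134.46` with mm width/height → 1 unit = 1 mm. Flip: y_m = 134.46 − y_svg.

**Shape 1** — `<path>` cubic bezier, stroke `#000000` → engrave (S309, F2539). Control points (SVG): P0=(129.16,31.62), P1=(149.54,18.98), P2=(123.46,95.47), P3=(120.97,73.54); sampled at t=k/3. Machine vertices: (129.16,102.84) → (136.65,92.72) → (128.73,64.85) → (120.97,60.92). Open path.

**Shape 2** — `<path>` open polyline, stroke `#000000` → engrave (S309, F2539). Machine vertices: (157.07,85.64) → (202.04,21.85) → (146.39,5.42). Open path.

**Shape 3** — `<line>` line segment, stroke `#ff8800` → cut (S772, F898). Machine vertices: (11.59,97.39) → (174.80,56.93). Open path.

**Shape 4** — `<path>` quadratic bezier, stroke `#000000` → engrave (S309, F2539). Control points (SVG): P0=(75.97,121.57), P1=(104.08,117.34), P2=(136.69,115.70); sampled at t=k/3. Machine vertices: (75.97,12.89) → (95.21,15.42) → (115.45,17.38) → (136.69,18.76). Open path.

; Generated by LaserGRBL
G21
G90
G0 X129.16 Y102.84
M4 S309
G1 X136.65 Y92.72 F2539
G1 X128.73 Y64.85
G1 X120.97 Y60.92
M5
G0 X157.07 Y85.64
M4 S309
G1 X202.04 Y21.85 F2539
G1 X146.39 Y5.42
M5
G0 X11.59 Y97.39
M4 S772
G1 X174.80 Y56.93 F898
M5
G0 X75.97 Y12.89
M4 S309
G1 X95.21 Y15.42 F2539
G1 X115.45 Y17.38
G1 X136.69 Y18.76
M5
G0 X0.00 Y0.00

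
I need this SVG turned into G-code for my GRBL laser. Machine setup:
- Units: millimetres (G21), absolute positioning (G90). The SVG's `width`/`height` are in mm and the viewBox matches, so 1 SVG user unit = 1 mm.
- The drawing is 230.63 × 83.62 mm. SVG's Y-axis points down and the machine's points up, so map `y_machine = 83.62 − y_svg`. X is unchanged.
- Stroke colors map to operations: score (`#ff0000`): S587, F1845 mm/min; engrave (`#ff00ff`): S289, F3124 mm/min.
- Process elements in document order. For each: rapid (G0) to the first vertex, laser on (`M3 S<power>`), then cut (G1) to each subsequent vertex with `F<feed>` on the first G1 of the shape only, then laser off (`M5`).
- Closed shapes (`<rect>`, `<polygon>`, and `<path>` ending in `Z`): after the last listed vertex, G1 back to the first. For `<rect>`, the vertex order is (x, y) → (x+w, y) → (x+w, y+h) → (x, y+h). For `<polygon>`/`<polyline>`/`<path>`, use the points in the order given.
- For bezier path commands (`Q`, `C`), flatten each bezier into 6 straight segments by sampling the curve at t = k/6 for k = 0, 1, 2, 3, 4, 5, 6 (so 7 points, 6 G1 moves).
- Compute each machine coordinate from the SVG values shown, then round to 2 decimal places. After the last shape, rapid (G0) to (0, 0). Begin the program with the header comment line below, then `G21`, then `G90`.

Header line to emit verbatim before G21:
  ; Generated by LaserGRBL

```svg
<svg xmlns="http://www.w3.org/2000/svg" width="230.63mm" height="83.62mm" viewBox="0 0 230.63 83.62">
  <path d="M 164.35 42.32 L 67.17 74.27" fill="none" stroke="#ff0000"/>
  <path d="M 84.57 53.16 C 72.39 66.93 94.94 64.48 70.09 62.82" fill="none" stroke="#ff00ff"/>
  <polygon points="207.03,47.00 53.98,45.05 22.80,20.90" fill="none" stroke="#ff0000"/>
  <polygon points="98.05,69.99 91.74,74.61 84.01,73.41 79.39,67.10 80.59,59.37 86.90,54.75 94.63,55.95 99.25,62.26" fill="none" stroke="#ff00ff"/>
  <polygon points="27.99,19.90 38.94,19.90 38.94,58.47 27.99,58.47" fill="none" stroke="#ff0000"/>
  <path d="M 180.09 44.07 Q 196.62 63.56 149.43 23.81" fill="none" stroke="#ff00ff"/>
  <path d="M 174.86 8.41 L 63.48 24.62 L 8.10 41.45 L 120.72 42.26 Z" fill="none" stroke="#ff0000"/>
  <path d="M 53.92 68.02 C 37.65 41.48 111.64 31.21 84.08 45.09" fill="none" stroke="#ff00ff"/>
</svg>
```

; Generated by LaserGRBL
G21
G90
G0 X164.35 Y41.30
M3 S587
G1 X67.17 Y9.35 F1845
M5
G0 X84.57 Y30.46
M3 S289
G1 X80.99 Y24.85 F3124
G1 X80.92 Y21.47
G1 X82.08 Y19.84
G1 X82.18 Y19.51
G1 X78.95 Y19.98
G1 X70.09 Y20.80
M5
G0 X207.03 Y36.62
M3 S587
G1 X53.98 Y38.57 F1845
G1 X22.80 Y62.72
G1 X207.03 Y36.62
M5
G0 X98.05 Y13.63
M3 S289
G1 X91.74 Y9.01 F3124
G1 X84.01 Y10.21
G1 X79.39 Y16.52
G1 X80.59 Y24.25
G1 X86.90 Y28.87
G1 X94.63 Y27.67
G1 X99.25 Y21.36
G1 X98.05 Y13.63
M5
G0 X27.99 Y63.72
M3 S587
G1 X38.94 Y63.72 F1845
G1 X38.94 Y25.15
G1 X27.99 Y25.15
G1 X27.99 Y63.72
M5
G0 X180.09 Y39.55
M3 S289
G1 X183.83 Y34.70 F3124
G1 X184.03 Y33.14
G1 X180.69 Y34.87
G1 X173.81 Y39.89
G1 X163.39 Y48.21
G1 X149.43 Y59.81
M5
G0 X174.86 Y75.21
M3 S587
G1 X63.48 Y59.00 F1845
G1 X8.10 Y42.17
G1 X120.72 Y41.36
G1 X174.86 Y75.21
M5
G0 X53.92 Y15.60
M3 S289
G1 X52.42 Y27.48 F3124
G1 X60.63 Y36.42
G1 X73.23 Y42.22
G1 X84.89 Y44.65
G1 X90.29 Y43.49
G1 X84.08 Y38.53
M5
G0 X0.00 Y0.00

viewBox `0 0 230.63 83.62` with mm width/height → 1 unit = 1 mm. Flip: y_m = 83.62 − y_svg.

**Shape 1** — `<path>` line segment, stroke `#ff0000` → score (S587, F1845). Machine vertices: (164.35,41.30) → (67.17,9.35). Open path.

**Shape 2** — `<path>` cubic bezier, stroke `#ff00ff` → engrave (S289, F3124). Control points (SVG): P0=(84.57,53.16), P1=(72.39,66.93), P2=(94.94,64.48), P3=(70.09,62.82); sampled at t=k/6. Machine vertices: (84.57,30.46) → (80.99,24.85) → (80.92,21.47) → (82.08,19.84) → (82.18,19.51) → (78.95,19.98) → (70.09,20.80). Open path.

**Shape 3** — `<polygon>` closed polygon, stroke `#ff0000` → score (S587, F1845). Machine vertices: (207.03,36.62) → (53.98,38.57) → (22.80,62.72) → (207.03,36.62). Closed: final G1 returns to the first vertex.

**Shape 4** — `<polygon>` regular polygon, stroke `#ff00ff` → engrave (S289, F3124). Machine vertices: (98.05,13.63) → (91.74,9.01) → (84.01,10.21) → (79.39,16.52) → (80.59,24.25) → (86.90,28.87) → (94.63,27.67) → (99.25,21.36) → (98.05,13.63). Closed: final G1 returns to the first vertex.

**Shape 5** — `<polygon>` rectangle, stroke `#ff0000` → score (S587, F1845). Machine vertices: (27.99,63.72) → (38.94,63.72) → (38.94,25.15) → (27.99,25.15) → (27.99,63.72). Closed: final G1 returns to the first vertex.

**Shape 6** — `<path>` quadratic bezier, stroke `#ff00ff` → engrave (S289, F3124). Control points (SVG): P0=(180.09,44.07), P1=(196.62,63.56), P2=(149.43,23.81); sampled at t=k/6. Machine vertices: (180.09,39.55) → (183.83,34.70) → (184.03,33.14) → (180.69,34.87) → (173.81,39.89) → (163.39,48.21) → (149.43,59.81). Open path.

**Shape 7** — `<path>` closed polygon, stroke `#ff0000` → score (S587, F1845). Machine vertices: (174.86,75.21) → (63.48,59.00) → (8.10,42.17) → (120.72,41.36) → (174.86,75.21). Closed: final G1 returns to the first vertex.

**Shape 8** — `<path>` cubic bezier, stroke `#ff00ff` → engrave (S289, F3124). Control points (SVG): P0=(53.92,68.02), P1=(37.65,41.48), P2=(111.64,31.21), P3=(84.08,45.09); sampled at t=k/6. Machine vertices: (53.92,15.60) → (52.42,27.48) → (60.63,36.42) → (73.23,42.22) → (84.89,44.65) → (90.29,43.49) → (84.08,38.53). Open path.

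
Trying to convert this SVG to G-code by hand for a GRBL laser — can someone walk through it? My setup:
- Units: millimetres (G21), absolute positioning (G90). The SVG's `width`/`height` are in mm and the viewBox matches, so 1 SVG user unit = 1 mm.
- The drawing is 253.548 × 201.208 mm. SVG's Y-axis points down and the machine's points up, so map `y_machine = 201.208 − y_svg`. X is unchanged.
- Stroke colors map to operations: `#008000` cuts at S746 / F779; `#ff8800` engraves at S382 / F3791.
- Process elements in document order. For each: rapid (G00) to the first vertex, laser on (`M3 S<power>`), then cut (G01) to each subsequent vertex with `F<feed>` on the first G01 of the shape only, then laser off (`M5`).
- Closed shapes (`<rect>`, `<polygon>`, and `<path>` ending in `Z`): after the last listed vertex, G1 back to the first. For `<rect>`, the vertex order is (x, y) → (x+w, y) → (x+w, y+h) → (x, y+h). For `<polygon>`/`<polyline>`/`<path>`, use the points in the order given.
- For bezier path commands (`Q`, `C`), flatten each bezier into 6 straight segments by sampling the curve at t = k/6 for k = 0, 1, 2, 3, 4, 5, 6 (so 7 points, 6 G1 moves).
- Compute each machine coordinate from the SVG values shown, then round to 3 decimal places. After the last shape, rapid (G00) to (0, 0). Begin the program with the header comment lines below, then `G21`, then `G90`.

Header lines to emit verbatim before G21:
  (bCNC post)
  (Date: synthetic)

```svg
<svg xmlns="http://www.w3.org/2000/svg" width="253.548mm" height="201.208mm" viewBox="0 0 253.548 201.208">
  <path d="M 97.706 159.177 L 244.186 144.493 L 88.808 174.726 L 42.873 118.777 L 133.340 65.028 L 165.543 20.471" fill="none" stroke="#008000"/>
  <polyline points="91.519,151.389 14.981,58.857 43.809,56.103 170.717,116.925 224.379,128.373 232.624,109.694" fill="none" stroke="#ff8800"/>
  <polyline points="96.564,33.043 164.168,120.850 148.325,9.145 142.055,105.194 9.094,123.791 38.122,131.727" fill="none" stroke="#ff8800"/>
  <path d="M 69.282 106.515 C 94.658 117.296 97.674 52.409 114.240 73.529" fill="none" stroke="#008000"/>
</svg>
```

viewBox `0 0 253.548 201.208` with mm width/height → 1 unit = 1 mm. Flip: y_m = 201.208 − y_svg.

**Shape 1** — `<path>` open polyline, stroke `#008000` → cut (S746, F779). Machine vertices: (97.706,42.031) → (244.186,56.715) → (88.808,26.482) → (42.873,82.431) → (133.340,136.180) → (165.543,180.737). Open path.

**Shape 2** — `<polyline>` open polyline, stroke `#ff8800` → engrave (S382, F3791). Machine vertices: (91.519,49.819) → (14.981,142.351) → (43.809,145.105) → (170.717,84.283) → (224.379,72.835) → (232.624,91.514). Open path.

**Shape 3** — `<polyline>` open polyline, stroke `#ff8800` → engrave (S382, F3791). Machine vertices: (96.564,168.165) → (164.168,80.358) → (148.325,192.063) → (142.055,96.014) → (9.094,77.417) → (38.122,69.481). Open path.

**Shape 4** — `<path>` cubic bezier, stroke `#008000` → cut (S746, F779). Control points (SVG): P0=(69.282,106.515), P1=(94.658,117.296), P2=(97.674,52.409), P3=(114.240,73.529); sampled at t=k/6. Machine vertices: (69.282,94.693) → (80.273,94.860) → (88.535,103.147) → (95.065,115.063) → (100.861,126.118) → (106.920,131.820) → (114.240,127.679). Open path.

(bCNC post)
(Date: synthetic)
G21
G90
G00 X97.706 Y42.031
M3 S746
G01 X244.186 Y56.715 F779
G01 X88.808 Y26.482
G01 X42.873 Y82.431
G01 X133.340 Y136.180
G01 X165.543 Y180.737
M5
G00 X91.519 Y49.819
M3 S382
G01 X14.981 Y142.351 F3791
G01 X43.809 Y145.105
G01 X170.717 Y84.283
G01 X224.379 Y72.835
G01 X232.624 Y91.514
M5
G00 X96.564 Y168.165
M3 S382
G01 X164.168 Y80.358 F3791
G01 X148.325 Y192.063
G01 X142.055 Y96.014
G01 X9.094 Y77.417
G01 X38.122 Y69.481
M5
G00 X69.282 Y94.693
M3 S746
G01 X80.273 Y94.860 F779
G01 X88.535 Y103.147
G01 X95.065 Y115.063
G01 X100.861 Y126.118
G01 X106.920 Y131.820
G01 X114.240 Y127.679
M5
G00 X0.000 Y0.000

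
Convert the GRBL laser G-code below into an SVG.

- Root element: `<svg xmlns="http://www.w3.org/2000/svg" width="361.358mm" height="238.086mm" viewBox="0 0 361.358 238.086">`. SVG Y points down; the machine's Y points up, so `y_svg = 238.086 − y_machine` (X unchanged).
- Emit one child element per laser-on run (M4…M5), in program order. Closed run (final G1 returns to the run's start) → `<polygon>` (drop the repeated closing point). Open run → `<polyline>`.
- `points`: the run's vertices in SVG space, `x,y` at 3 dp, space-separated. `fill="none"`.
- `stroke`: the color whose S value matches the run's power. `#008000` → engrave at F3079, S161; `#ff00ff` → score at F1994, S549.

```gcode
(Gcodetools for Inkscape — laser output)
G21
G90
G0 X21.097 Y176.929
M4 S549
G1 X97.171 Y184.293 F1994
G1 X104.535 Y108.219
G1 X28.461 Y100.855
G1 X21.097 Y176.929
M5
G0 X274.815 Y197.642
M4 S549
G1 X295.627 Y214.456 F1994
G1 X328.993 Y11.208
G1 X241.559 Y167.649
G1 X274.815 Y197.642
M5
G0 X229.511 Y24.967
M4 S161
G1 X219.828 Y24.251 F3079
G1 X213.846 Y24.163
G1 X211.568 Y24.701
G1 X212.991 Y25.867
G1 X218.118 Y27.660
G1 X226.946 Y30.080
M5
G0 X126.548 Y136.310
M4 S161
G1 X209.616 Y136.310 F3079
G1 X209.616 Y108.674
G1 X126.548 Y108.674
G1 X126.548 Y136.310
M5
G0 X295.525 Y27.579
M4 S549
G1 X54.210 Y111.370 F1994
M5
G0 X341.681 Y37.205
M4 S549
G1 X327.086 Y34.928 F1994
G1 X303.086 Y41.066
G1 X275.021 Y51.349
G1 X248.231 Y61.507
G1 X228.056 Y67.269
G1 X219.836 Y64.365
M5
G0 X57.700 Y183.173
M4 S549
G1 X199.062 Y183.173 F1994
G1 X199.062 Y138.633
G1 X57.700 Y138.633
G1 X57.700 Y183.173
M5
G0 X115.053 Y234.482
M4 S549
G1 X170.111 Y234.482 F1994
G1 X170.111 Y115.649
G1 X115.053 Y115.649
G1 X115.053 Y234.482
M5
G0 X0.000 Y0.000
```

y_svg = 238.086 − y_m.

[1] S549→`#ff00ff` (score); closed run; points: 21.097,61.157 97.171,53.793 104.535,129.867 28.461,137.231

[2] S549→`#ff00ff` (score); closed run; points: 274.815,40.444 295.627,23.630 328.993,226.878 241.559,70.437

[3] S161→`#008000` (engrave); open run; points: 229.511,213.119 219.828,213.835 213.846,213.923 211.568,213.385 212.991,212.219 218.118,210.426 226.946,208.006

[4] S161→`#008000` (engrave); closed run; points: 126.548,101.776 209.616,101.776 209.616,129.412 126.548,129.412

[5] S549→`#ff00ff` (score); open run; points: 295.525,210.507 54.210,126.716

[6] S549→`#ff00ff` (score); open run; points: 341.681,200.881 327.086,203.158 303.086,197.020 275.021,186.737 248.231,176.579 228.056,170.817 219.836,173.721

[7] S549→`#ff00ff` (score); closed run; points: 57.700,54.913 199.062,54.913 199.062,99.453 57.700,99.453

[8] S549→`#ff00ff` (score); closed run; points: 115.053,3.604 170.111,3.604 170.111,122.437 115.053,122.437

<svg xmlns="http://www.w3.org/2000/svg" width="361.358mm" height="238.086mm" viewBox="0 0 361.358 238.086">
  <polygon points="21.097,61.157 97.171,53.793 104.535,129.867 28.461,137.231" fill="none" stroke="#ff00ff"/>
  <polygon points="274.815,40.444 295.627,23.630 328.993,226.878 241.559,70.437" fill="none" stroke="#ff00ff"/>
  <polyline points="229.511,213.119 219.828,213.835 213.846,213.923 211.568,213.385 212.991,212.219 218.118,210.426 226.946,208.006" fill="none" stroke="#008000"/>
  <polygon points="126.548,101.776 209.616,101.776 209.616,129.412 126.548,129.412" fill="none" stroke="#008000"/>
  <polyline points="295.525,210.507 54.210,126.716" fill="none" stroke="#ff00ff"/>
  <polyline points="341.681,200.881 327.086,203.158 303.086,197.020 275.021,186.737 248.231,176.579 228.056,170.817 219.836,173.721" fill="none" stroke="#ff00ff"/>
  <polygon points="57.700,54.913 199.062,54.913 199.062,99.453 57.700,99.453" fill="none" stroke="#ff00ff"/>
  <polygon points="115.053,3.604 170.111,3.604 170.111,122.437 115.053,122.437" fill="none" stroke="#ff00ff"/>
</svg>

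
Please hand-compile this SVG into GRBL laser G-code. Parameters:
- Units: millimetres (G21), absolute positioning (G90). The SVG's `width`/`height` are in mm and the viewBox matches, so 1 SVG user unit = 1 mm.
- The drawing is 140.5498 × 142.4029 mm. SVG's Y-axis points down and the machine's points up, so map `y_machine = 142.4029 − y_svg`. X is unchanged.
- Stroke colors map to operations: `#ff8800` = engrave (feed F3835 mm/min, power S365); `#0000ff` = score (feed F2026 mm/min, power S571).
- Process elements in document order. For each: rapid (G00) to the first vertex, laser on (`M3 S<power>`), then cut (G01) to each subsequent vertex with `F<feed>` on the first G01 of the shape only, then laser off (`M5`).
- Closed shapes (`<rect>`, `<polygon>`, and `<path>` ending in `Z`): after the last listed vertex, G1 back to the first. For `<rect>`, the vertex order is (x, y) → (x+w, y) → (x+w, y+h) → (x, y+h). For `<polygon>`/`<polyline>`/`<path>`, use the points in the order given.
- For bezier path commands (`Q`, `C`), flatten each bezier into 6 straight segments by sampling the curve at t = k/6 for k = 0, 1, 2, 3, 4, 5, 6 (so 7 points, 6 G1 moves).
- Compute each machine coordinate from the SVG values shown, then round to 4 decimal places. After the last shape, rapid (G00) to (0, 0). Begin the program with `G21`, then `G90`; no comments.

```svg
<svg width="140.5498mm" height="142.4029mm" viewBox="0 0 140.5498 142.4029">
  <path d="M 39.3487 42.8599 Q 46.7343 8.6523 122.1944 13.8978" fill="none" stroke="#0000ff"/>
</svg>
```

1 u = 1 mm; y_m = 142.4029 − y.

[1] `<path>` quadratic bezier, #0000ff→score S571 F2026: (39.3487,99.5430) → (43.7015,109.8496) → (51.8363,117.9644) → (63.7529,123.8873) → (79.4515,127.6184) → (98.9320,129.1577) → (122.1944,128.5051)

G21
G90
G00 X39.3487 Y99.5430
M3 S571
G01 X43.7015 Y109.8496 F2026
G01 X51.8363 Y117.9644
G01 X63.7529 Y123.8873
G01 X79.4515 Y127.6184
G01 X98.9320 Y129.1577
G01 X122.1944 Y128.5051
M5
G00 X0.0000 Y0.0000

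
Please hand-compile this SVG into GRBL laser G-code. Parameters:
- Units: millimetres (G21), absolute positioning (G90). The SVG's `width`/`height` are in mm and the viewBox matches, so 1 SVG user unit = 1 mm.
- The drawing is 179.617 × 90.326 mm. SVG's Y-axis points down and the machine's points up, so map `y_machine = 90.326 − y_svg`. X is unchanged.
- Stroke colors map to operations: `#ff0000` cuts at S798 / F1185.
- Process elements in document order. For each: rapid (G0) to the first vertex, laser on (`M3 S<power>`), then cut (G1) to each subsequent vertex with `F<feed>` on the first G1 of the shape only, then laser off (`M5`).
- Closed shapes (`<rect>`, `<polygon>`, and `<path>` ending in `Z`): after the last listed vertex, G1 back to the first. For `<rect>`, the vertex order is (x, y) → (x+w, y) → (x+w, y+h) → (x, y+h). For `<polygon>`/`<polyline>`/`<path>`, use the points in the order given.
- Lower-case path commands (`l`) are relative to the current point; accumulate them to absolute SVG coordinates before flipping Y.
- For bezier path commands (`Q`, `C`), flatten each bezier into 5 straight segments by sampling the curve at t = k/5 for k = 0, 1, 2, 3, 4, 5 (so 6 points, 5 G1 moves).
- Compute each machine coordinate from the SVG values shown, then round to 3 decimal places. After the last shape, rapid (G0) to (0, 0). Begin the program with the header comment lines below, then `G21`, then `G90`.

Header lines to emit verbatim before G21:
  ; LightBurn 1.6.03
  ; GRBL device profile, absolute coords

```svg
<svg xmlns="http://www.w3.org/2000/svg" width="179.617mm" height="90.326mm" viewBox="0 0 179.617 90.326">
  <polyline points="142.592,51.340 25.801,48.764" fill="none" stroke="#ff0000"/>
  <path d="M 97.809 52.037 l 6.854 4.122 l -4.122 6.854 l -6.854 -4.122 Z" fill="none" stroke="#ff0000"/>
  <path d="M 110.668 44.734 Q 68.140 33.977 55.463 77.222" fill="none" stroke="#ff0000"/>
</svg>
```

Since the viewBox matches the mm dimensions, user units are millimetres directly. The only transform is the Y-flip y_m = 90.326 − y_svg.

Shape 1 is a line segment drawn with `<polyline>`. Its stroke #ff0000 means cut at S798, F1185. After flipping Y the toolpath is (142.592,38.986) → (25.801,41.562).

Shape 2 is a regular polygon drawn with `<path>`. Its stroke #ff0000 means cut at S798, F1185. After flipping Y the toolpath is (97.809,38.289) → (104.663,34.167) → (100.541,27.313) → (93.687,31.435) → (97.809,38.289), returning to the start.

Shape 3 is a quadratic bezier drawn with `<path>`. Its stroke #ff0000 means cut at S798, F1185. After flipping Y the toolpath is (110.668,45.592) → (94.851,47.735) → (81.422,45.557) → (70.381,39.060) → (61.728,28.242) → (55.463,13.104).

; LightBurn 1.6.03
; GRBL device profile, absolute coords
G21
G90
G0 X142.592 Y38.986
M3 S798
G1 X25.801 Y41.562 F1185
M5
G0 X97.809 Y38.289
M3 S798
G1 X104.663 Y34.167 F1185
G1 X100.541 Y27.313
G1 X93.687 Y31.435
G1 X97.809 Y38.289
M5
G0 X110.668 Y45.592
M3 S798
G1 X94.851 Y47.735 F1185
G1 X81.422 Y45.557
G1 X70.381 Y39.060
G1 X61.728 Y28.242
G1 X55.463 Y13.104
M5
G0 X0.000 Y0.000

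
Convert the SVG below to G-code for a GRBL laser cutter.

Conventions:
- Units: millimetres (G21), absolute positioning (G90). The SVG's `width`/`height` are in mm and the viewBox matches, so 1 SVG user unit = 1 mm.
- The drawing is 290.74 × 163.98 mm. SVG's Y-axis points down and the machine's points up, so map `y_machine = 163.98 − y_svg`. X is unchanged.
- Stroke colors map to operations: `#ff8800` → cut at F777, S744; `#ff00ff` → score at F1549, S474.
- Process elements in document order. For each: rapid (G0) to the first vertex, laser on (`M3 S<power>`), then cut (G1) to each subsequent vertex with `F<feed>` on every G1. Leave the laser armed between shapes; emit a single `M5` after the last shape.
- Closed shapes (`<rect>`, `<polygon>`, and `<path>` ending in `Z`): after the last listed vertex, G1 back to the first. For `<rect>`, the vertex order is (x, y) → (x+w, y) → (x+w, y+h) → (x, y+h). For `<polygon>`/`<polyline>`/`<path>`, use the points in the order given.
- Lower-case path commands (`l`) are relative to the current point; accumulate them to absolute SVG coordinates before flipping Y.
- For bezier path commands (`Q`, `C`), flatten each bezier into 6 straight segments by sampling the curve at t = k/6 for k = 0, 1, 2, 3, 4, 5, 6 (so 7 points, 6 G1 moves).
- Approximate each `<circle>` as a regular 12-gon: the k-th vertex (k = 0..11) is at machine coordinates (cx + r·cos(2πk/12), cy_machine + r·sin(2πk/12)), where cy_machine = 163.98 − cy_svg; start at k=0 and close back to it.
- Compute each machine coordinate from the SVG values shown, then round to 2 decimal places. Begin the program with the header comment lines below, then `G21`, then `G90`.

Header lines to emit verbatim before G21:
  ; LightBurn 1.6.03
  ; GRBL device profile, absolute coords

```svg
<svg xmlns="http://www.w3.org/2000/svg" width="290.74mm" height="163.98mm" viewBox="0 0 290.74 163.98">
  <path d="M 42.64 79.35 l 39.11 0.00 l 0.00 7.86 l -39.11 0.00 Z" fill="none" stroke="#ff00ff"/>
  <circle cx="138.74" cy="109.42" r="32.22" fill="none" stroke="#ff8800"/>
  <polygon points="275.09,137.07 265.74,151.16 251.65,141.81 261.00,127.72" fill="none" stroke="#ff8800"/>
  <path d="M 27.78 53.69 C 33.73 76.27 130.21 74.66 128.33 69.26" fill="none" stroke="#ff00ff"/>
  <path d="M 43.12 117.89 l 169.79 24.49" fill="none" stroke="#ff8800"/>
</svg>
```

1 u = 1 mm; y_m = 163.98 − y.

[1] `<path>` rectangle, #ff00ff→score S474 F1549: (42.64,84.63) → (81.75,84.63) → (81.75,76.77) → (42.64,76.77) → (42.64,84.63) (closed)

[2] `<circle>` circle, #ff8800→cut S744 F777: (170.96,54.56) → (166.64,70.67) → (154.85,82.46) → (138.74,86.78) → (122.63,82.46) → (110.84,70.67) → (106.52,54.56) → (110.84,38.45) → (122.63,26.66) → (138.74,22.34) → (154.85,26.66) → (166.64,38.45) → (170.96,54.56) (closed)

[3] `<polygon>` regular polygon, #ff8800→cut S744 F777: (275.09,26.91) → (265.74,12.82) → (251.65,22.17) → (261.00,36.26) → (275.09,26.91) (closed)

[4] `<path>` cubic bezier, #ff00ff→score S474 F1549: (27.78,110.29) → (37.42,100.92) → (56.91,95.02) → (80.99,92.01) → (104.42,91.34) → (121.95,92.43) → (128.33,94.72)

[5] `<path>` line segment, #ff8800→cut S744 F777: (43.12,46.09) → (212.91,21.60)

; LightBurn 1.6.03
; GRBL device profile, absolute coords
G21
G90
G0 X42.64 Y84.63
M3 S474
G1 X81.75 Y84.63 F1549
G1 X81.75 Y76.77 F1549
G1 X42.64 Y76.77 F1549
G1 X42.64 Y84.63 F1549
G0 X170.96 Y54.56
M3 S744
G1 X166.64 Y70.67 F777
G1 X154.85 Y82.46 F777
G1 X138.74 Y86.78 F777
G1 X122.63 Y82.46 F777
G1 X110.84 Y70.67 F777
G1 X106.52 Y54.56 F777
G1 X110.84 Y38.45 F777
G1 X122.63 Y26.66 F777
G1 X138.74 Y22.34 F777
G1 X154.85 Y26.66 F777
G1 X166.64 Y38.45 F777
G1 X170.96 Y54.56 F777
G0 X275.09 Y26.91
M3 S744
G1 X265.74 Y12.82 F777
G1 X251.65 Y22.17 F777
G1 X261.00 Y36.26 F777
G1 X275.09 Y26.91 F777
G0 X27.78 Y110.29
M3 S474
G1 X37.42 Y100.92 F1549
G1 X56.91 Y95.02 F1549
G1 X80.99 Y92.01 F1549
G1 X104.42 Y91.34 F1549
G1 X121.95 Y92.43 F1549
G1 X128.33 Y94.72 F1549
G0 X43.12 Y46.09
M3 S744
G1 X212.91 Y21.60 F777
M5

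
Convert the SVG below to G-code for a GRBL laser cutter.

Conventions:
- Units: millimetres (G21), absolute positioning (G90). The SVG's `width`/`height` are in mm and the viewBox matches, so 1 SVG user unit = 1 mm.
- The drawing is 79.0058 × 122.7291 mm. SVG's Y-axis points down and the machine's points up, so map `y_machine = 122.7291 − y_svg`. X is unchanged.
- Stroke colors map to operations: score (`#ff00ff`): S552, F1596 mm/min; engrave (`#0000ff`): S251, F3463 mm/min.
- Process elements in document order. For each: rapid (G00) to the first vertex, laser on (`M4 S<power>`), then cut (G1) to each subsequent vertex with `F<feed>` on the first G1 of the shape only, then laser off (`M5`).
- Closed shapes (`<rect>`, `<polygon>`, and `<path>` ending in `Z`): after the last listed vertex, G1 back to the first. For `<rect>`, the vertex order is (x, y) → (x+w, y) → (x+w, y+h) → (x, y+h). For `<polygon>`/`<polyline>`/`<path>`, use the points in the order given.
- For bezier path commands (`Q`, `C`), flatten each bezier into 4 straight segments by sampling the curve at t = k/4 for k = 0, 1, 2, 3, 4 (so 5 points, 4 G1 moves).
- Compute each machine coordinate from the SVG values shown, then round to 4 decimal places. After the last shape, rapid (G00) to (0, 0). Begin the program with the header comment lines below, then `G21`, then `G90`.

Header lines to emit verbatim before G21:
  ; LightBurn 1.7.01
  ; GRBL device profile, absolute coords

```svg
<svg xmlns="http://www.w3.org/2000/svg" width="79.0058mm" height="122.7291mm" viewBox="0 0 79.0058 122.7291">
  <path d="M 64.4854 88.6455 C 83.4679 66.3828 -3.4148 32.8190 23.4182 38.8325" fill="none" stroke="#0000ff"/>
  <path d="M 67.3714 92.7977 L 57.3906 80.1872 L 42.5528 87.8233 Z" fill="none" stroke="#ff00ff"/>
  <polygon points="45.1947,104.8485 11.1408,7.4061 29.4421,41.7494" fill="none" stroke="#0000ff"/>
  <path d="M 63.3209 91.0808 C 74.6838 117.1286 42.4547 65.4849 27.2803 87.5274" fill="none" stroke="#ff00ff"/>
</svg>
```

; LightBurn 1.7.01
; GRBL device profile, absolute coords
G21
G90
G00 X64.4854 Y34.0836
M4 S251
G1 X62.3035 Y52.1046 F3463
G1 X41.0079 Y69.5937
G1 X21.1842 Y81.7810
G1 X23.4182 Y83.8966
M5
G00 X67.3714 Y29.9314
M4 S552
G1 X57.3906 Y42.5419 F1596
G1 X42.5528 Y34.9058
G1 X67.3714 Y29.9314
M5
G00 X45.1947 Y17.8806
M4 S251
G1 X11.1408 Y115.3230 F3463
G1 X29.4421 Y80.9797
G1 X45.1947 Y17.8806
M5
G00 X63.3209 Y31.6483
M4 S552
G1 X64.6172 Y24.3143 F1596
G1 X55.2521 Y31.9230
G1 X40.9113 Y40.2827
G1 X27.2803 Y35.2017
M5
G00 X0.0000 Y0.0000

viewBox `0 0 79.0058 122.7291` with mm width/height → 1 unit = 1 mm. Flip: y_m = 122.7291 − y_svg.

**Shape 1** — `<path>` cubic bezier, stroke `#0000ff` → engrave (S251, F3463). Control points (SVG): P0=(64.4854,88.6455), P1=(83.4679,66.3828), P2=(-3.4148,32.8190), P3=(23.4182,38.8325); sampled at t=k/4. Machine vertices: (64.4854,34.0836) → (62.3035,52.1046) → (41.0079,69.5937) → (21.1842,81.7810) → (23.4182,83.8966). Open path.

**Shape 2** — `<path>` closed polygon, stroke `#ff00ff` → score (S552, F1596). Machine vertices: (67.3714,29.9314) → (57.3906,42.5419) → (42.5528,34.9058) → (67.3714,29.9314). Closed: final G1 returns to the first vertex.

**Shape 3** — `<polygon>` closed polygon, stroke `#0000ff` → engrave (S251, F3463). Machine vertices: (45.1947,17.8806) → (11.1408,115.3230) → (29.4421,80.9797) → (45.1947,17.8806). Closed: final G1 returns to the first vertex.

**Shape 4** — `<path>` cubic bezier, stroke `#ff00ff` → score (S552, F1596). Control points (SVG): P0=(63.3209,91.0808), P1=(74.6838,117.1286), P2=(42.4547,65.4849), P3=(27.2803,87.5274); sampled at t=k/4. Machine vertices: (63.3209,31.6483) → (64.6172,24.3143) → (55.2521,31.9230) → (40.9113,40.2827) → (27.2803,35.2017). Open path.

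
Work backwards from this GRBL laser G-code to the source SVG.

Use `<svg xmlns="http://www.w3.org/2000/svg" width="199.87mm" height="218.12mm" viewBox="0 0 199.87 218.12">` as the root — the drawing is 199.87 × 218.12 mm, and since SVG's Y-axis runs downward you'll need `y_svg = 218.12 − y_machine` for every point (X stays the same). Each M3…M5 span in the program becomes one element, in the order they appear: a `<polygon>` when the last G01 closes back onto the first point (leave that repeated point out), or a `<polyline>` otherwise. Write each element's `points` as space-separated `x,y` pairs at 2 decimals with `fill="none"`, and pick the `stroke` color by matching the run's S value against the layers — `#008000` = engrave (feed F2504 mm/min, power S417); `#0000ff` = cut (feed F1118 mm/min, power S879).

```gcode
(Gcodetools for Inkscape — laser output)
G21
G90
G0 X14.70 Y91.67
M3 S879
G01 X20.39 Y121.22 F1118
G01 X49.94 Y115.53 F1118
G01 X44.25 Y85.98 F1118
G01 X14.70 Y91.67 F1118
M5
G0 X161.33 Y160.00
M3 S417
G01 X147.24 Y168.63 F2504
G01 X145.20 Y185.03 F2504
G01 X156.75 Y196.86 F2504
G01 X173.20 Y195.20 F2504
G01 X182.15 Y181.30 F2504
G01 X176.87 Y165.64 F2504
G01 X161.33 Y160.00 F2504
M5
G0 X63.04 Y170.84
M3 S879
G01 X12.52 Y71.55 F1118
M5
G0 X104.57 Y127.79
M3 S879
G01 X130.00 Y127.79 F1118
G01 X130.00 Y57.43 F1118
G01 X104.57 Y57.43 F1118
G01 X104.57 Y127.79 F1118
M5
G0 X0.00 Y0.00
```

Each laser-on run becomes one SVG element. Flip Y back into SVG space with y_svg = 218.12 − y_machine.

Run 1: power S879 maps to stroke `#0000ff` (cut). The run returns to its start, so emit a `<polygon>` with points (Y-flipped): 14.70,126.45 20.39,96.90 49.94,102.59 44.25,132.14.

Run 2: power S417 maps to stroke `#008000` (engrave). The run returns to its start, so emit a `<polygon>` with points (Y-flipped): 161.33,58.12 147.24,49.49 145.20,33.09 156.75,21.26 173.20,22.92 182.15,36.82 176.87,52.48.

Run 3: power S879 maps to stroke `#0000ff` (cut). The run is open, so emit a `<polyline>` with points (Y-flipped): 63.04,47.28 12.52,146.57.

Run 4: the run's S879 means `#0000ff` (cut). The run returns to its start, so emit a `<polygon>` with points (Y-flipped): 104.57,90.33 130.00,90.33 130.00,160.69 104.57,160.69.

<svg xmlns="http://www.w3.org/2000/svg" width="199.87mm" height="218.12mm" viewBox="0 0 199.87 218.12">
  <polygon points="14.70,126.45 20.39,96.90 49.94,102.59 44.25,132.14" fill="none" stroke="#0000ff"/>
  <polygon points="161.33,58.12 147.24,49.49 145.20,33.09 156.75,21.26 173.20,22.92 182.15,36.82 176.87,52.48" fill="none" stroke="#008000"/>
  <polyline points="63.04,47.28 12.52,146.57" fill="none" stroke="#0000ff"/>
  <polygon points="104.57,90.33 130.00,90.33 130.00,160.69 104.57,160.69" fill="none" stroke="#0000ff"/>
</svg>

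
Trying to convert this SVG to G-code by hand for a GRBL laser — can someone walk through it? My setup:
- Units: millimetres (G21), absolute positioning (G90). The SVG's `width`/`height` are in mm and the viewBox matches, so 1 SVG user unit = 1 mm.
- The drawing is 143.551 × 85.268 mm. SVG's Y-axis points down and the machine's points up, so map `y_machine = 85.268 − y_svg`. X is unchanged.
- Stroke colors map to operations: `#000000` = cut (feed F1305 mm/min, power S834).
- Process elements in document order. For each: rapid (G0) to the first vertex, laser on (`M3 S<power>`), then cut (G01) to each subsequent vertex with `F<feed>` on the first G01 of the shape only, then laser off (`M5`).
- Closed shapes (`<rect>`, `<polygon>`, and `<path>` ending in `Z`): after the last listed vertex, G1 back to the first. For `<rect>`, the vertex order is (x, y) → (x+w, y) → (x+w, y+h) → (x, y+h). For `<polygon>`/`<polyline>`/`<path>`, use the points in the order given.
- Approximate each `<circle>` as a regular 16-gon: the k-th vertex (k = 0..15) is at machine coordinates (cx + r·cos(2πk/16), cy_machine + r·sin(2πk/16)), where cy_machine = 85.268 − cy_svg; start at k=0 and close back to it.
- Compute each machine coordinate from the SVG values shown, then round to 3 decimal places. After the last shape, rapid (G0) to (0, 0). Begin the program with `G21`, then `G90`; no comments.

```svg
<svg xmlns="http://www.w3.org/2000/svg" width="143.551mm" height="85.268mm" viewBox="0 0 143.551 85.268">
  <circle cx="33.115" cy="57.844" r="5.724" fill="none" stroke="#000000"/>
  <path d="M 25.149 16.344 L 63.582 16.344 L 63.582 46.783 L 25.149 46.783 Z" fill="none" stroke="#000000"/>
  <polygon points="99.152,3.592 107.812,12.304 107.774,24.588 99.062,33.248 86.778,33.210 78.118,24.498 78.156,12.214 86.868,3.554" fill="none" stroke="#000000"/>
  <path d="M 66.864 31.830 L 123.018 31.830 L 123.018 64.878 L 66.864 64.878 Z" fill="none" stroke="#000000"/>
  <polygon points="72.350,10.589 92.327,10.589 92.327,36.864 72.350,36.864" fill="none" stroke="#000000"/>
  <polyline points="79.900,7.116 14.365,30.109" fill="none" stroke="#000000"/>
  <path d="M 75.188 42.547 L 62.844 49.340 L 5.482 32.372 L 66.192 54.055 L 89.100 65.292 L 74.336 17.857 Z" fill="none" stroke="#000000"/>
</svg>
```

viewBox `0 0 143.551 85.268` with mm width/height → 1 unit = 1 mm. Flip: y_m = 85.268 − y_svg.

**Shape 1** — `<circle>` circle, stroke `#000000` → cut (S834, F1305). Machine vertices: (38.839,27.424) → (38.403,29.614) → (37.162,31.471) → (35.305,32.712) → (33.115,33.148) → (30.925,32.712) → (29.068,31.471) → (27.827,29.614) → (27.391,27.424) → (27.827,25.234) → (29.068,23.377) → (30.925,22.136) → (33.115,21.700) → (35.305,22.136) → (37.162,23.377) → (38.403,25.234) → (38.839,27.424). Closed: final G1 returns to the first vertex.

**Shape 2** — `<path>` rectangle, stroke `#000000` → cut (S834, F1305). Machine vertices: (25.149,68.924) → (63.582,68.924) → (63.582,38.485) → (25.149,38.485) → (25.149,68.924). Closed: final G1 returns to the first vertex.

**Shape 3** — `<polygon>` regular polygon, stroke `#000000` → cut (S834, F1305). Machine vertices: (99.152,81.676) → (107.812,72.964) → (107.774,60.680) → (99.062,52.020) → (86.778,52.058) → (78.118,60.770) → (78.156,73.054) → (86.868,81.714) → (99.152,81.676). Closed: final G1 returns to the first vertex.

**Shape 4** — `<path>` rectangle, stroke `#000000` → cut (S834, F1305). Machine vertices: (66.864,53.438) → (123.018,53.438) → (123.018,20.390) → (66.864,20.390) → (66.864,53.438). Closed: final G1 returns to the first vertex.

**Shape 5** — `<polygon>` rectangle, stroke `#000000` → cut (S834, F1305). Machine vertices: (72.350,74.679) → (92.327,74.679) → (92.327,48.404) → (72.350,48.404) → (72.350,74.679). Closed: final G1 returns to the first vertex.

**Shape 6** — `<polyline>` line segment, stroke `#000000` → cut (S834, F1305). Machine vertices: (79.900,78.152) → (14.365,55.159). Open path.

**Shape 7** — `<path>` closed polygon, stroke `#000000` → cut (S834, F1305). Machine vertices: (75.188,42.721) → (62.844,35.928) → (5.482,52.896) → (66.192,31.213) → (89.100,19.976) → (74.336,67.411) → (75.188,42.721). Closed: final G1 returns to the first vertex.

G21
G90
G0 X38.839 Y27.424
M3 S834
G01 X38.403 Y29.614 F1305
G01 X37.162 Y31.471
G01 X35.305 Y32.712
G01 X33.115 Y33.148
G01 X30.925 Y32.712
G01 X29.068 Y31.471
G01 X27.827 Y29.614
G01 X27.391 Y27.424
G01 X27.827 Y25.234
G01 X29.068 Y23.377
G01 X30.925 Y22.136
G01 X33.115 Y21.700
G01 X35.305 Y22.136
G01 X37.162 Y23.377
G01 X38.403 Y25.234
G01 X38.839 Y27.424
M5
G0 X25.149 Y68.924
M3 S834
G01 X63.582 Y68.924 F1305
G01 X63.582 Y38.485
G01 X25.149 Y38.485
G01 X25.149 Y68.924
M5
G0 X99.152 Y81.676
M3 S834
G01 X107.812 Y72.964 F1305
G01 X107.774 Y60.680
G01 X99.062 Y52.020
G01 X86.778 Y52.058
G01 X78.118 Y60.770
G01 X78.156 Y73.054
G01 X86.868 Y81.714
G01 X99.152 Y81.676
M5
G0 X66.864 Y53.438
M3 S834
G01 X123.018 Y53.438 F1305
G01 X123.018 Y20.390
G01 X66.864 Y20.390
G01 X66.864 Y53.438
M5
G0 X72.350 Y74.679
M3 S834
G01 X92.327 Y74.679 F1305
G01 X92.327 Y48.404
G01 X72.350 Y48.404
G01 X72.350 Y74.679
M5
G0 X79.900 Y78.152
M3 S834
G01 X14.365 Y55.159 F1305
M5
G0 X75.188 Y42.721
M3 S834
G01 X62.844 Y35.928 F1305
G01 X5.482 Y52.896
G01 X66.192 Y31.213
G01 X89.100 Y19.976
G01 X74.336 Y67.411
G01 X75.188 Y42.721
M5
G0 X0.000 Y0.000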